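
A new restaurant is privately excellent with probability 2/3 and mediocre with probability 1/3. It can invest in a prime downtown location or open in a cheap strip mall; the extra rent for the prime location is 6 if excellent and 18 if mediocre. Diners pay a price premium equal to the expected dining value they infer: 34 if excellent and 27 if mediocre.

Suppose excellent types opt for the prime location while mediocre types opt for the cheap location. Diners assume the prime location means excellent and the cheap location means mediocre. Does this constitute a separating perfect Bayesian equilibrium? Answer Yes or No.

Yes

Under these beliefs, the prime location earns price premium 34 and the cheap location earns price premium 27.
excellent: the prime location nets 34 − 6 = 28; the cheap location nets 27. excellent prefers the prime location.
mediocre: the prime location nets 34 − 18 = 16; the cheap location nets 27. mediocre prefers the cheap location.
Neither type deviates, so the separating profile is an equilibrium.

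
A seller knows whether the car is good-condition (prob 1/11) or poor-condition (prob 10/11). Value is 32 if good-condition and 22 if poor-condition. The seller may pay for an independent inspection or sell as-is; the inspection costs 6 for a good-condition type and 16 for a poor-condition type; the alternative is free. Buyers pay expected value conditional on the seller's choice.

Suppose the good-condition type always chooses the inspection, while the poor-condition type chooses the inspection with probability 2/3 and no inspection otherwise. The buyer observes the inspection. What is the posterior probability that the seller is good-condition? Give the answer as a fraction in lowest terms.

3/23

P(the inspection) = (1/11)·1 + (10/11)·(2/3) = 23/33.
By Bayes' rule, P(good-condition | the inspection) = (1/11) / (23/33) = 3/23.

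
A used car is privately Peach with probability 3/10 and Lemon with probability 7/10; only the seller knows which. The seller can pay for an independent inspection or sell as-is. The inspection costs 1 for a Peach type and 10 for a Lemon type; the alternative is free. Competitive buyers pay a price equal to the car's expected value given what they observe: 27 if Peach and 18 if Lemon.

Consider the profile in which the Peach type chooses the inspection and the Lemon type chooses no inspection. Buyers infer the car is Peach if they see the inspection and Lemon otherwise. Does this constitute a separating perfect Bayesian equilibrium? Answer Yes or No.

Under these beliefs, the inspection earns price 27 and no inspection earns price 18.
Peach: the inspection nets 27 − 1 = 26; no inspection nets 18. Peach prefers the inspection.
Lemon: the inspection nets 27 − 10 = 17; no inspection nets 18. Lemon prefers no inspection.
Neither type deviates, so the separating profile is an equilibrium.

Yes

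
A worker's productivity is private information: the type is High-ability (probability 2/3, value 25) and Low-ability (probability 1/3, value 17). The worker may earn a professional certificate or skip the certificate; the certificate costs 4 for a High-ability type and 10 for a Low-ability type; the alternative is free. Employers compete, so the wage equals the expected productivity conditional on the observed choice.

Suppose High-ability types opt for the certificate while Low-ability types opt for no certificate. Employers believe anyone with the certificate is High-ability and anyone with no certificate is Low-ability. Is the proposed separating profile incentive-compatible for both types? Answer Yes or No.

Yes

Under these beliefs, the certificate earns wage 25 and no certificate earns wage 17.
High-ability: the certificate nets 25 − 4 = 21; no certificate nets 17. High-ability prefers the certificate.
Low-ability: the certificate nets 25 − 10 = 15; no certificate nets 17. Low-ability prefers no certificate.
Neither type deviates, so the separating profile is an equilibrium.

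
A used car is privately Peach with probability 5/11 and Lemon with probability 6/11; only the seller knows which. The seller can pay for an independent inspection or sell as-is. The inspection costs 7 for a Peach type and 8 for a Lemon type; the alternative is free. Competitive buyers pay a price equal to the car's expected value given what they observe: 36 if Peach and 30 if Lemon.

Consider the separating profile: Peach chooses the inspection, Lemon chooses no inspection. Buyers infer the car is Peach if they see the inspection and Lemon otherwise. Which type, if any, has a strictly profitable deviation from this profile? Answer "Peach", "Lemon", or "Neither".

Peach

The inspection pays 36; no inspection pays 30.
Peach: assigned the inspection, nets 36 − 7 = 29; deviating to no inspection nets 30.
Lemon: assigned no inspection, nets 30; deviating to the inspection nets 36 − 8 = 28.
The Peach type gains 1 by deviating.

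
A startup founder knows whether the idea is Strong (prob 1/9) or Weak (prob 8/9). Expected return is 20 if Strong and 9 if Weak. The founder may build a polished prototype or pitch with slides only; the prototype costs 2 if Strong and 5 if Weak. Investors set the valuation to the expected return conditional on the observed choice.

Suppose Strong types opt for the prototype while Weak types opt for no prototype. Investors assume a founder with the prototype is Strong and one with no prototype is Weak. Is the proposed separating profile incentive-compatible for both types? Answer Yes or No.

No

Under these beliefs, the prototype earns valuation 20 and no prototype earns valuation 9.
Strong: the prototype nets 20 − 2 = 18; no prototype nets 9. Strong prefers the prototype.
Weak: the prototype nets 20 − 5 = 15; no prototype nets 9. Weak would deviate to the prototype.
Weak has a profitable deviation, so the profile is not an equilibrium.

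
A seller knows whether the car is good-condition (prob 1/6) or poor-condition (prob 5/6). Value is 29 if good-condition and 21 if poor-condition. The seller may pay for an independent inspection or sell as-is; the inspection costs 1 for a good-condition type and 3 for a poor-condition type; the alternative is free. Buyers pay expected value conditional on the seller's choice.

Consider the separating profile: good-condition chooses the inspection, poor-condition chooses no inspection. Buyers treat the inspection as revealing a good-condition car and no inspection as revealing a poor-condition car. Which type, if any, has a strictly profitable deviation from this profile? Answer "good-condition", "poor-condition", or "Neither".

The inspection pays 29; no inspection pays 21.
good-condition: assigned the inspection, nets 29 − 1 = 28; deviating to no inspection nets 21.
poor-condition: assigned no inspection, nets 21; deviating to the inspection nets 29 − 3 = 26.
The poor-condition type gains 5 by deviating.

poor-condition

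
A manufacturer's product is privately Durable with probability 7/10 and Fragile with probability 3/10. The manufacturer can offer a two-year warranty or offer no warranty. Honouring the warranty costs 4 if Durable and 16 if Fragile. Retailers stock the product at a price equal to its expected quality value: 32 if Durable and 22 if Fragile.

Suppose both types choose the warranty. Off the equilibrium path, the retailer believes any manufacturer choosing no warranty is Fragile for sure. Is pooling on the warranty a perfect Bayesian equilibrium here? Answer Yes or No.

No

On path, the retailer holds the prior and pays 7/10·32 + 3/10·22 = 29. Off path (no warranty), believing Fragile, it pays 22.
Durable: the warranty nets 29 − 4 = 25; no warranty nets 22. Durable stays.
Fragile: the warranty nets 29 − 16 = 13; no warranty nets 22. Fragile would deviate.
A type deviates, so pooling fails.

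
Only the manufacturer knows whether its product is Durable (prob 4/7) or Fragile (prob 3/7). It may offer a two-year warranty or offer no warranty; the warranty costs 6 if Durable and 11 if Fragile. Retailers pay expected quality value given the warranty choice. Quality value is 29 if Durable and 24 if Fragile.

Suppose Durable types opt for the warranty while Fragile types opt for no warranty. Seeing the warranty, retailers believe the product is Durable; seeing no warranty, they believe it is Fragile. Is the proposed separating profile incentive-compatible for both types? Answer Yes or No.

Under these beliefs, the warranty earns price 29 and no warranty earns price 24.
Durable: the warranty nets 29 − 6 = 23; no warranty nets 24. Durable would deviate to no warranty.
Fragile: the warranty nets 29 − 11 = 18; no warranty nets 24. Fragile prefers no warranty.
Durable has a profitable deviation, so the profile is not an equilibrium.

No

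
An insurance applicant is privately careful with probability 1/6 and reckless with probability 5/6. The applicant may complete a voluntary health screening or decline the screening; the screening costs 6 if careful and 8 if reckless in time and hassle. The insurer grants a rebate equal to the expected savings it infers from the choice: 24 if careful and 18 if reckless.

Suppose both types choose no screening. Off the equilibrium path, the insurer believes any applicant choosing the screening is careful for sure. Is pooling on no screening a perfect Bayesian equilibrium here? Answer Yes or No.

Yes

On path, the insurer holds the prior and pays 1/6·24 + 5/6·18 = 19. Off path (the screening), believing careful, it pays 24.
careful: no screening nets 19; the screening nets 24 − 6 = 18. careful stays.
reckless: no screening nets 19; the screening nets 24 − 8 = 16. reckless stays.
No type deviates, so pooling is sustained.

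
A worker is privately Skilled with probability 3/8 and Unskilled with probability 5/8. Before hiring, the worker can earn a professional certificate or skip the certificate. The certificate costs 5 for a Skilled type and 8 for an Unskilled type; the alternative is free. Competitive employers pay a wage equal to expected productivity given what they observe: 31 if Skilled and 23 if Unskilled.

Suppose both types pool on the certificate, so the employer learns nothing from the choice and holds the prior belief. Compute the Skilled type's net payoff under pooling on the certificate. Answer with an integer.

21

Pooled wage = 3/8·31 + 5/8·23 = 26.
Skilled pays cost 5 for the certificate, so net payoff = 26 − 5 = 21.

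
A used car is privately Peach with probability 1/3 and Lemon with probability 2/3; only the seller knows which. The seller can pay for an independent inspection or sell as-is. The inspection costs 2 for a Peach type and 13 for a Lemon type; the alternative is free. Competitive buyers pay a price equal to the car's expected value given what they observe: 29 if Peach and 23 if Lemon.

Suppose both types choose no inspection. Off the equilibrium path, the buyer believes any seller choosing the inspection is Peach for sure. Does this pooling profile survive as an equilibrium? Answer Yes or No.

On path, the buyer holds the prior and pays 1/3·29 + 2/3·23 = 25. Off path (the inspection), believing Peach, it pays 29.
Peach: no inspection nets 25; the inspection nets 29 − 2 = 27. Peach would deviate.
Lemon: no inspection nets 25; the inspection nets 29 − 13 = 16. Lemon stays.
A type deviates, so pooling fails.

No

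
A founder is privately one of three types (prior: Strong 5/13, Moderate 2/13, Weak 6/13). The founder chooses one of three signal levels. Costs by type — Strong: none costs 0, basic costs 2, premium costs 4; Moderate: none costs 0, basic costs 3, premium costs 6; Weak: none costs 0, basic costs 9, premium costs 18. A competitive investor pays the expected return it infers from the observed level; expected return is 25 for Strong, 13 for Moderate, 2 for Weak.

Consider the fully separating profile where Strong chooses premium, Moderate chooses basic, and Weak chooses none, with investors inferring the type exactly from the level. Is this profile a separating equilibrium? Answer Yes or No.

No

Separating valuations: premium → 25, basic → 13, none → 2.
Strong (assigned premium): none: 2 − 0 = 2; basic: 13 − 2 = 11; premium: 25 − 4 = 21. Strong stays.
Moderate (assigned basic): none: 2 − 0 = 2; basic: 13 − 3 = 10; premium: 25 − 6 = 19. Moderate prefers premium.
Weak (assigned none): none: 2 − 0 = 2; basic: 13 − 9 = 4; premium: 25 − 18 = 7. Weak prefers premium.
At least one type deviates; the separating profile fails.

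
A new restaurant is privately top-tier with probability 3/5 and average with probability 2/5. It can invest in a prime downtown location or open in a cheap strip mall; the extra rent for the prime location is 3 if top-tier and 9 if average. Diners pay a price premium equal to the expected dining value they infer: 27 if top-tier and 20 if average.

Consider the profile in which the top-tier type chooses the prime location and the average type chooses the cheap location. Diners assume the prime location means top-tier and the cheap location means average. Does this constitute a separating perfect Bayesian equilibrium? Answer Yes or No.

Yes

Under these beliefs, the prime location earns price premium 27 and the cheap location earns price premium 20.
top-tier: the prime location nets 27 − 3 = 24; the cheap location nets 20. top-tier prefers the prime location.
average: the prime location nets 27 − 9 = 18; the cheap location nets 20. average prefers the cheap location.
Neither type deviates, so the separating profile is an equilibrium.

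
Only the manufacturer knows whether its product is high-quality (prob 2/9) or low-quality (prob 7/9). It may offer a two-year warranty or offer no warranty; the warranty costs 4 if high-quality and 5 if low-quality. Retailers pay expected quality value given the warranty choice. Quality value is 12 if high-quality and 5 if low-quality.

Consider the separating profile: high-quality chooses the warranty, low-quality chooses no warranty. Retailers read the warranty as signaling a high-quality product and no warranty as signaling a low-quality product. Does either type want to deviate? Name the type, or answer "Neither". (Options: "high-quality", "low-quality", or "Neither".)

low-quality

The warranty pays 12; no warranty pays 5.
high-quality: assigned the warranty, nets 12 − 4 = 8; deviating to no warranty nets 5.
low-quality: assigned no warranty, nets 5; deviating to the warranty nets 12 − 5 = 7.
The low-quality type gains 2 by deviating.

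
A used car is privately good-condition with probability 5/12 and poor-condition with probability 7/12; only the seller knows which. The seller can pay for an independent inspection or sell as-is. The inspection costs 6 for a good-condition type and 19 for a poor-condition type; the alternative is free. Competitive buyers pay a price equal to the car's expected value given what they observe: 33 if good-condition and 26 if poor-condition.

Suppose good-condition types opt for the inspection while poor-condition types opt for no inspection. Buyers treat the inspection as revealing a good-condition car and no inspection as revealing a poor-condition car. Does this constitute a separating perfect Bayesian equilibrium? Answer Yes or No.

Yes

Under these beliefs, the inspection earns price 33 and no inspection earns price 26.
good-condition: the inspection nets 33 − 6 = 27; no inspection nets 26. good-condition prefers the inspection.
poor-condition: the inspection nets 33 − 19 = 14; no inspection nets 26. poor-condition prefers no inspection.
Neither type deviates, so the separating profile is an equilibrium.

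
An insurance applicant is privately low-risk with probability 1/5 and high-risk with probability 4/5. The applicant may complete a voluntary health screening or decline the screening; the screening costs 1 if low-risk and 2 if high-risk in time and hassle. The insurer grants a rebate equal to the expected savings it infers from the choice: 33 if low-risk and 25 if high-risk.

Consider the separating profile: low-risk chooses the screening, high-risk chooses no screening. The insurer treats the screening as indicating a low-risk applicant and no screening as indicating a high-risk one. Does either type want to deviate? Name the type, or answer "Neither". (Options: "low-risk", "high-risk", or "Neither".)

The screening pays 33; no screening pays 25.
low-risk: assigned the screening, nets 33 − 1 = 32; deviating to no screening nets 25.
high-risk: assigned no screening, nets 25; deviating to the screening nets 33 − 2 = 31.
The high-risk type gains 6 by deviating.

high-risk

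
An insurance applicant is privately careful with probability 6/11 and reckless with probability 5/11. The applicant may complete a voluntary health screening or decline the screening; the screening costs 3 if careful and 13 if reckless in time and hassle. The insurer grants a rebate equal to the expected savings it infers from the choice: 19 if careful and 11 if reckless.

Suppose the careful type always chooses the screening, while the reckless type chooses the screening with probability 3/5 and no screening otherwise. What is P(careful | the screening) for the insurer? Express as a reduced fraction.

2/3

P(the screening) = (6/11)·1 + (5/11)·(3/5) = 9/11.
By Bayes' rule, P(careful | the screening) = (6/11) / (9/11) = 2/3.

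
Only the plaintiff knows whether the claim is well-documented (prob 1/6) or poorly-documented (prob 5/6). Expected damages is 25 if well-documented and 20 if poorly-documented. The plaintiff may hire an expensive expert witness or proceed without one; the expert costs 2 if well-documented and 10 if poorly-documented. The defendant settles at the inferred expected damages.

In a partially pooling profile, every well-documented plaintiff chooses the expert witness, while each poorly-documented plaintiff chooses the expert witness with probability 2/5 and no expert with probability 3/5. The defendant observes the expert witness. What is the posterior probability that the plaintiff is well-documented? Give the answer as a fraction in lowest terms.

P(the expert witness) = (1/6)·1 + (5/6)·(2/5) = 1/2.
By Bayes' rule, P(well-documented | the expert witness) = (1/6) / (1/2) = 1/3.

1/3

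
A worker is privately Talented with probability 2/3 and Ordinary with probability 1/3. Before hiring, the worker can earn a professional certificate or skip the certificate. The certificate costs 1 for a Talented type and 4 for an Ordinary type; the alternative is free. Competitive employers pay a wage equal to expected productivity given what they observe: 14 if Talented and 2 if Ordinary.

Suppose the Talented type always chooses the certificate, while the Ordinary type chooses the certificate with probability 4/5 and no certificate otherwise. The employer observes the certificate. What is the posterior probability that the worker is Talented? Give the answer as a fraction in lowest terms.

P(the certificate) = (2/3)·1 + (1/3)·(4/5) = 14/15.
By Bayes' rule, P(Talented | the certificate) = (2/3) / (14/15) = 5/7.

5/7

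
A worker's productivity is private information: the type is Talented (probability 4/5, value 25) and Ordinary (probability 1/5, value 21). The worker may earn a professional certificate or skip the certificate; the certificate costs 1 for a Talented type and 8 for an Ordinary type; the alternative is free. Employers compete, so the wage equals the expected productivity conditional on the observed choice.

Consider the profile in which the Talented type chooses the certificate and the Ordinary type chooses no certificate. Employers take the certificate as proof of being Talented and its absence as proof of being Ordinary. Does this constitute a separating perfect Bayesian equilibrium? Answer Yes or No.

Yes

Under these beliefs, the certificate earns wage 25 and no certificate earns wage 21.
Talented: the certificate nets 25 − 1 = 24; no certificate nets 21. Talented prefers the certificate.
Ordinary: the certificate nets 25 − 8 = 17; no certificate nets 21. Ordinary prefers no certificate.
Neither type deviates, so the separating profile is an equilibrium.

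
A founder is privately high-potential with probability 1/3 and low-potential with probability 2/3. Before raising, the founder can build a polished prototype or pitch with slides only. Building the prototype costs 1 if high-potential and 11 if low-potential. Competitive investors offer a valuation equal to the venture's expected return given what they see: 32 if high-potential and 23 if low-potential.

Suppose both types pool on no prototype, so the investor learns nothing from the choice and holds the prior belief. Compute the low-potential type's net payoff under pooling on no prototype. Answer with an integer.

Pooled valuation = 1/3·32 + 2/3·23 = 26.
low-potential pays no cost for no prototype, so net payoff = 26.

26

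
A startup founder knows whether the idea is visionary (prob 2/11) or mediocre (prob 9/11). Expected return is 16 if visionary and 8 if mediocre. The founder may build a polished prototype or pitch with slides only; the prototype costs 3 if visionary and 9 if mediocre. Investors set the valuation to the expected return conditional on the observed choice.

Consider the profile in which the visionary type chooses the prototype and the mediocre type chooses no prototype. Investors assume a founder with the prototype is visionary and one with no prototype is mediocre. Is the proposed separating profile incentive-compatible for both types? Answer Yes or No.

Under these beliefs, the prototype earns valuation 16 and no prototype earns valuation 8.
visionary: the prototype nets 16 − 3 = 13; no prototype nets 8. visionary prefers the prototype.
mediocre: the prototype nets 16 − 9 = 7; no prototype nets 8. mediocre prefers no prototype.
Neither type deviates, so the separating profile is an equilibrium.

Yes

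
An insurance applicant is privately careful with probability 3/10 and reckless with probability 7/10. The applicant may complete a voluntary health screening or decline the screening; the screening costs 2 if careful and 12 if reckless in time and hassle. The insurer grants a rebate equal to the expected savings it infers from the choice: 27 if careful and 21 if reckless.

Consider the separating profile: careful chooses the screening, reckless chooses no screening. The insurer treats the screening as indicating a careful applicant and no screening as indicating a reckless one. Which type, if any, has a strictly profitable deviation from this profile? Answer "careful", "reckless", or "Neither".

The screening pays 27; no screening pays 21.
careful: assigned the screening, nets 27 − 2 = 25; deviating to no screening nets 21.
reckless: assigned no screening, nets 21; deviating to the screening nets 27 − 12 = 15.
Both types strictly prefer their assigned action; no profitable deviation.

Neither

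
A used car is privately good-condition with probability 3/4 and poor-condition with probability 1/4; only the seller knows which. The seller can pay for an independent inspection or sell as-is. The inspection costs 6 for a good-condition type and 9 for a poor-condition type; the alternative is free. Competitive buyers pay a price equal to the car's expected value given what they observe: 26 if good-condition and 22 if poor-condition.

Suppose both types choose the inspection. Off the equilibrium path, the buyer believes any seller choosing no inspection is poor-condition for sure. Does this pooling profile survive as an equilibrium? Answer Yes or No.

No

On path, the buyer holds the prior and pays 3/4·26 + 1/4·22 = 25. Off path (no inspection), believing poor-condition, it pays 22.
good-condition: the inspection nets 25 − 6 = 19; no inspection nets 22. good-condition would deviate.
poor-condition: the inspection nets 25 − 9 = 16; no inspection nets 22. poor-condition would deviate.
A type deviates, so pooling fails.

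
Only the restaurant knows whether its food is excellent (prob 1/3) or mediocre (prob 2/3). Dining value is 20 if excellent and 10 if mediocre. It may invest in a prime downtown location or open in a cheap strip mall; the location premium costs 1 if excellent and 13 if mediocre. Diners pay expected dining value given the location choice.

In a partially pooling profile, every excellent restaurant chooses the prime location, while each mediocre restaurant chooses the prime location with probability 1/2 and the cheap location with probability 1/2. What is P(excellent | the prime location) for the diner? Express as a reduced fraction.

1/2

P(the prime location) = (1/3)·1 + (2/3)·(1/2) = 2/3.
By Bayes' rule, P(excellent | the prime location) = (1/3) / (2/3) = 1/2.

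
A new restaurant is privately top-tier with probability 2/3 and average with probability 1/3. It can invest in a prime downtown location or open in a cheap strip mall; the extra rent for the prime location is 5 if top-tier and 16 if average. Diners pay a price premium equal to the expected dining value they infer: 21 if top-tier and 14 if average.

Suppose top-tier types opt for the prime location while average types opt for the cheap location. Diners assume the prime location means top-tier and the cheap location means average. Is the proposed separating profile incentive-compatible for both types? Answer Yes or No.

Under these beliefs, the prime location earns price premium 21 and the cheap location earns price premium 14.
top-tier: the prime location nets 21 − 5 = 16; the cheap location nets 14. top-tier prefers the prime location.
average: the prime location nets 21 − 16 = 5; the cheap location nets 14. average prefers the cheap location.
Neither type deviates, so the separating profile is an equilibrium.

Yes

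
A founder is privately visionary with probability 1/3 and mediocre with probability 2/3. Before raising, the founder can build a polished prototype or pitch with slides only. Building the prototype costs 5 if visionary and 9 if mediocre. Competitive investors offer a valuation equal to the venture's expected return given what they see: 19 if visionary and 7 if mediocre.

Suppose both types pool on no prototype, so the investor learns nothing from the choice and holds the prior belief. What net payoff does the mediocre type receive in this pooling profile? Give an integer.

Pooled valuation = 1/3·19 + 2/3·7 = 11.
mediocre pays no cost for no prototype, so net payoff = 11.

11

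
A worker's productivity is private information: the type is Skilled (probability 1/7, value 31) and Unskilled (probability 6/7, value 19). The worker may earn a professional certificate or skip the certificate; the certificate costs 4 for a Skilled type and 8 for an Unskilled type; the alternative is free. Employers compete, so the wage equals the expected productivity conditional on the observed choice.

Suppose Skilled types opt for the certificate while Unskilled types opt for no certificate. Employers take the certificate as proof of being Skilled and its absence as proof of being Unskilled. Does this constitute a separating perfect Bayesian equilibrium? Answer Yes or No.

Under these beliefs, the certificate earns wage 31 and no certificate earns wage 19.
Skilled: the certificate nets 31 − 4 = 27; no certificate nets 19. Skilled prefers the certificate.
Unskilled: the certificate nets 31 − 8 = 23; no certificate nets 19. Unskilled would deviate to the certificate.
Unskilled has a profitable deviation, so the profile is not an equilibrium.

No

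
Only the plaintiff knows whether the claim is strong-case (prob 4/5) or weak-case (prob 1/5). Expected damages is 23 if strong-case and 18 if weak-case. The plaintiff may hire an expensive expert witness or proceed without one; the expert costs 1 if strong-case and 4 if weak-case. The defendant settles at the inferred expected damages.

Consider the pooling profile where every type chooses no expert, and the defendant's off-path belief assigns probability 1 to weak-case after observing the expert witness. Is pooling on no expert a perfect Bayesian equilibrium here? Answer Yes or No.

On path, the defendant holds the prior and pays 4/5·23 + 1/5·18 = 22. Off path (the expert witness), believing weak-case, it pays 18.
strong-case: no expert nets 22; the expert witness nets 18 − 1 = 17. strong-case stays.
weak-case: no expert nets 22; the expert witness nets 18 − 4 = 14. weak-case stays.
No type deviates, so pooling is sustained.

Yes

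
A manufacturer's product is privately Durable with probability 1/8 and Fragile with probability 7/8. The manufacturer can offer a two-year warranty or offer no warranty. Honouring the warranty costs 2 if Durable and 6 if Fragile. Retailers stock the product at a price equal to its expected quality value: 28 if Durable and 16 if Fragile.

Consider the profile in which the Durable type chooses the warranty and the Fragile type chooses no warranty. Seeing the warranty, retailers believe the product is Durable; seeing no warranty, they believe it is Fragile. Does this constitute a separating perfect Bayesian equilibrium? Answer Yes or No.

No

Under these beliefs, the warranty earns price 28 and no warranty earns price 16.
Durable: the warranty nets 28 − 2 = 26; no warranty nets 16. Durable prefers the warranty.
Fragile: the warranty nets 28 − 6 = 22; no warranty nets 16. Fragile would deviate to the warranty.
Fragile has a profitable deviation, so the profile is not an equilibrium.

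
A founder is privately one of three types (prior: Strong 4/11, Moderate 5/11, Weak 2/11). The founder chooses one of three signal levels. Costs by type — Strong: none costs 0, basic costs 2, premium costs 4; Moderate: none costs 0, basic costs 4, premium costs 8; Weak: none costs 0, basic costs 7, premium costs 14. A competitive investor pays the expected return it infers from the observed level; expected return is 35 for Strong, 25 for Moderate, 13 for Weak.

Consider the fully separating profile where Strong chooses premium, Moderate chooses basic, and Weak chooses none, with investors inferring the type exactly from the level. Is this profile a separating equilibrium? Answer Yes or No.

Separating valuations: premium → 35, basic → 25, none → 13.
Strong (assigned premium): none: 13 − 0 = 13; basic: 25 − 2 = 23; premium: 35 − 4 = 31. Strong stays.
Moderate (assigned basic): none: 13 − 0 = 13; basic: 25 − 4 = 21; premium: 35 − 8 = 27. Moderate prefers premium.
Weak (assigned none): none: 13 − 0 = 13; basic: 25 − 7 = 18; premium: 35 − 14 = 21. Weak prefers premium.
At least one type deviates; the separating profile fails.

No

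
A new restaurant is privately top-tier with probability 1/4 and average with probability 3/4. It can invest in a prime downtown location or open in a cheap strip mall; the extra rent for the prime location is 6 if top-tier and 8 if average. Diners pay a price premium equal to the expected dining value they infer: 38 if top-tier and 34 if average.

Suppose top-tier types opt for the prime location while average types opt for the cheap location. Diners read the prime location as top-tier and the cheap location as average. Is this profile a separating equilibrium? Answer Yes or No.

Under these beliefs, the prime location earns price premium 38 and the cheap location earns price premium 34.
top-tier: the prime location nets 38 − 6 = 32; the cheap location nets 34. top-tier would deviate to the cheap location.
average: the prime location nets 38 − 8 = 30; the cheap location nets 34. average prefers the cheap location.
top-tier has a profitable deviation, so the profile is not an equilibrium.

No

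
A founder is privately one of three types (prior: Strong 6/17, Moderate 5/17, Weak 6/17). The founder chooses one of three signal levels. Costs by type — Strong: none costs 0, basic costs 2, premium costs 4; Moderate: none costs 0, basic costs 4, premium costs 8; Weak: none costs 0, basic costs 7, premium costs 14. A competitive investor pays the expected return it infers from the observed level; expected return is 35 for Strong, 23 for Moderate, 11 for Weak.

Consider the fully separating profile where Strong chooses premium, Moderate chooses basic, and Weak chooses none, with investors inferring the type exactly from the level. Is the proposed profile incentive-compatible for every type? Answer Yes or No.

Separating valuations: premium → 35, basic → 23, none → 11.
Strong (assigned premium): none: 11 − 0 = 11; basic: 23 − 2 = 21; premium: 35 − 4 = 31. Strong stays.
Moderate (assigned basic): none: 11 − 0 = 11; basic: 23 − 4 = 19; premium: 35 − 8 = 27. Moderate prefers premium.
Weak (assigned none): none: 11 − 0 = 11; basic: 23 − 7 = 16; premium: 35 − 14 = 21. Weak prefers premium.
At least one type deviates; the separating profile fails.

No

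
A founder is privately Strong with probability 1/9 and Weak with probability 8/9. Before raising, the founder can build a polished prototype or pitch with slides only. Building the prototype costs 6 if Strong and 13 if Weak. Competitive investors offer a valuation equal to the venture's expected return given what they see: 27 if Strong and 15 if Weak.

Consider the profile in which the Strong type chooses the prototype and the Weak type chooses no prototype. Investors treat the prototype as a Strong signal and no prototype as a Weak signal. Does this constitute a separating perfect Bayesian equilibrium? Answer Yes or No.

Under these beliefs, the prototype earns valuation 27 and no prototype earns valuation 15.
Strong: the prototype nets 27 − 6 = 21; no prototype nets 15. Strong prefers the prototype.
Weak: the prototype nets 27 − 13 = 14; no prototype nets 15. Weak prefers no prototype.
Neither type deviates, so the separating profile is an equilibrium.

Yes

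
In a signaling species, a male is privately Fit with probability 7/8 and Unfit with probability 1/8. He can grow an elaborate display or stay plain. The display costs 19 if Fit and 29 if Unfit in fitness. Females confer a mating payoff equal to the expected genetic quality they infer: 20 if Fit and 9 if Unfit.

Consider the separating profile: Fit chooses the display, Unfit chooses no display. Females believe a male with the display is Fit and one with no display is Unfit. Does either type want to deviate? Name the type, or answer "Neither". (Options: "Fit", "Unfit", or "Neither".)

The display pays 20; no display pays 9.
Fit: assigned the display, nets 20 − 19 = 1; deviating to no display nets 9.
Unfit: assigned no display, nets 9; deviating to the display nets 20 − 29 = -9.
The Fit type gains 8 by deviating.

Fit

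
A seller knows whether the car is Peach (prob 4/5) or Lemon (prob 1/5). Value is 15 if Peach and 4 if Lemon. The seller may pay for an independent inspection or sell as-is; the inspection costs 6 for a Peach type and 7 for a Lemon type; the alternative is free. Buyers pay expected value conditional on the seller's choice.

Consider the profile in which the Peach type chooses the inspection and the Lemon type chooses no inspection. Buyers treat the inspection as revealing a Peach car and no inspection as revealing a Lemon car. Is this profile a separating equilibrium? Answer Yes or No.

Under these beliefs, the inspection earns price 15 and no inspection earns price 4.
Peach: the inspection nets 15 − 6 = 9; no inspection nets 4. Peach prefers the inspection.
Lemon: the inspection nets 15 − 7 = 8; no inspection nets 4. Lemon would deviate to the inspection.
Lemon has a profitable deviation, so the profile is not an equilibrium.

No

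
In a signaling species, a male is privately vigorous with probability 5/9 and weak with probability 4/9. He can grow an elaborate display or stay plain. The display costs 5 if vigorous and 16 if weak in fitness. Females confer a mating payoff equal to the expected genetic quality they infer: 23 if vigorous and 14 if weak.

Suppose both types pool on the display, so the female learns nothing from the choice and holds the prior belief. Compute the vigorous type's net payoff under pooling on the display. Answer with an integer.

14

Pooled mating payoff = 5/9·23 + 4/9·14 = 19.
vigorous pays cost 5 for the display, so net payoff = 19 − 5 = 14.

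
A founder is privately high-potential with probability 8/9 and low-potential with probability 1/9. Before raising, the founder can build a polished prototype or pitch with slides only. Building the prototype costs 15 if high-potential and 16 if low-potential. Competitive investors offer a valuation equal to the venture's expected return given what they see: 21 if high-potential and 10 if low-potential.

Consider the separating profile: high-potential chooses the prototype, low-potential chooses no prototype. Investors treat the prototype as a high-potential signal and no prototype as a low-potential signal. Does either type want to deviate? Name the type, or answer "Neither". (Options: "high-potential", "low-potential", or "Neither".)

high-potential

The prototype pays 21; no prototype pays 10.
high-potential: assigned the prototype, nets 21 − 15 = 6; deviating to no prototype nets 10.
low-potential: assigned no prototype, nets 10; deviating to the prototype nets 21 − 16 = 5.
The high-potential type gains 4 by deviating.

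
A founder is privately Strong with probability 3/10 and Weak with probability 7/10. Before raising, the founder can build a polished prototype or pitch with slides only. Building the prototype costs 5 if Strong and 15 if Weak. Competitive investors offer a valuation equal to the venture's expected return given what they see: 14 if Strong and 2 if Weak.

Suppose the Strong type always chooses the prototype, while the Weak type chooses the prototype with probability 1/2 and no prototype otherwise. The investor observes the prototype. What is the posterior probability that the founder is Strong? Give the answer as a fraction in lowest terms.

6/13

P(the prototype) = (3/10)·1 + (7/10)·(1/2) = 13/20.
By Bayes' rule, P(Strong | the prototype) = (3/10) / (13/20) = 6/13.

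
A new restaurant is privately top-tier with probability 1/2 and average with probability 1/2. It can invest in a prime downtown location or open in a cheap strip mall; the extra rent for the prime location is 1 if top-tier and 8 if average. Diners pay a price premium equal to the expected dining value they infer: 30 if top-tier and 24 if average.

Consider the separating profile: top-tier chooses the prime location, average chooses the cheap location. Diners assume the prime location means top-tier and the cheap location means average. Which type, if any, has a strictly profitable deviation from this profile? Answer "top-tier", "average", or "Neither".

The prime location pays 30; the cheap location pays 24.
top-tier: assigned the prime location, nets 30 − 1 = 29; deviating to the cheap location nets 24.
average: assigned the cheap location, nets 24; deviating to the prime location nets 30 − 8 = 22.
Both types strictly prefer their assigned action; no profitable deviation.

Neither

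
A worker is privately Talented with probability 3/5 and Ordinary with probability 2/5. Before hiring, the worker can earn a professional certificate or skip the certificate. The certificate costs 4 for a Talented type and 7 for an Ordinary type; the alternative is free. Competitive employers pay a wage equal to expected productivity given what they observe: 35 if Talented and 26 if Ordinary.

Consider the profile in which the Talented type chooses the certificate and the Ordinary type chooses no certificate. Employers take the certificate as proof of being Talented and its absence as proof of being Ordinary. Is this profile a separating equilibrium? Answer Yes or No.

Under these beliefs, the certificate earns wage 35 and no certificate earns wage 26.
Talented: the certificate nets 35 − 4 = 31; no certificate nets 26. Talented prefers the certificate.
Ordinary: the certificate nets 35 − 7 = 28; no certificate nets 26. Ordinary would deviate to the certificate.
Ordinary has a profitable deviation, so the profile is not an equilibrium.

No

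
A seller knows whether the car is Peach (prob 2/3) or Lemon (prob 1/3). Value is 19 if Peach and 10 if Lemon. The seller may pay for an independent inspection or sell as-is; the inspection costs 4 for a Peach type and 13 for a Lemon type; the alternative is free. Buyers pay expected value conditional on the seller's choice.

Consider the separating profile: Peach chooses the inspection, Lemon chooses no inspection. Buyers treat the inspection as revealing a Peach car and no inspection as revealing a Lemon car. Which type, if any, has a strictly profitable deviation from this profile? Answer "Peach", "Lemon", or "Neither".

The inspection pays 19; no inspection pays 10.
Peach: assigned the inspection, nets 19 − 4 = 15; deviating to no inspection nets 10.
Lemon: assigned no inspection, nets 10; deviating to the inspection nets 19 − 13 = 6.
Both types strictly prefer their assigned action; no profitable deviation.

Neither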